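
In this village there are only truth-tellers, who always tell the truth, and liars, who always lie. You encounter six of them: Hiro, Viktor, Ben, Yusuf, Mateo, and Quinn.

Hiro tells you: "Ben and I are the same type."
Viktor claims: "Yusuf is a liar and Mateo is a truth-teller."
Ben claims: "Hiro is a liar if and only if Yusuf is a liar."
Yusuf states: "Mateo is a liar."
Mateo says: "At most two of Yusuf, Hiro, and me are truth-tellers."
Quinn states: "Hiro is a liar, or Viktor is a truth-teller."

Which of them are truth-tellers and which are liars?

Hiro: liar, Viktor: truth-teller, Ben: truth-teller, Yusuf: liar, Mateo: truth-teller, Quinn: truth-teller

Consider Hiro. Suppose Hiro is a truth-teller.
Then no assignment of the remaining roles makes every statement match its speaker's type — contradiction.
So Hiro is a liar.
With that fixed, Mateo's statement is true, so Mateo is a truth-teller.
With that fixed, Quinn's statement is true, so Quinn is a truth-teller.
With that fixed, Yusuf's statement is false, so Yusuf is a liar.
With that fixed, Viktor's statement is true, so Viktor is a truth-teller.
With that fixed, Ben's statement is true, so Ben is a truth-teller.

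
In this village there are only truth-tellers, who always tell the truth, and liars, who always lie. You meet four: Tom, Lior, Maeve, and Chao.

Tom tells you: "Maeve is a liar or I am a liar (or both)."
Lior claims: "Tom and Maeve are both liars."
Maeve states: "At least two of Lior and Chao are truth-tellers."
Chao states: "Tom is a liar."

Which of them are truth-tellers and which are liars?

Tom: truth-teller, Lior: liar, Maeve: liar, Chao: liar

Consider Tom. Suppose Tom is a liar.
Then Tom's own statement would have to be false, but it can't be — contradiction.
So Tom is a truth-teller.
With that fixed, Lior's statement is false, so Lior is a liar.
With that fixed, Maeve's statement is false, so Maeve is a liar.
With that fixed, Chao's statement is false, so Chao is a liar.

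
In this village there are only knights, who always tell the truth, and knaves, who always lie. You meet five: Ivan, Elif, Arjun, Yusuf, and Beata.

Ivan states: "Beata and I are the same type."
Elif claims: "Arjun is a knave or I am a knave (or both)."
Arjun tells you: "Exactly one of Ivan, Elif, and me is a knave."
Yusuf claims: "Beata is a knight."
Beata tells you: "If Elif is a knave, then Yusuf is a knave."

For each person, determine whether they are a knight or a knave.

Ivan: knave, Elif: knight, Arjun: knave, Yusuf: knight, Beata: knight

Consider Ivan. Suppose Ivan is a knight.
Then no assignment of the remaining roles makes every statement match its speaker's type — contradiction.
So Ivan is a knave.
Consider Elif. Suppose Elif is a knave.
Then Elif's own statement would have to be false, but it can't be — contradiction.
So Elif is a knight.
With that fixed, Beata's statement is true, so Beata is a knight.
With that fixed, Yusuf's statement is true, so Yusuf is a knight.
Consider Arjun. Suppose Arjun is a knight.
Then Elif's statement comes out false, contradicting Elif being a knight.
So Arjun is a knave.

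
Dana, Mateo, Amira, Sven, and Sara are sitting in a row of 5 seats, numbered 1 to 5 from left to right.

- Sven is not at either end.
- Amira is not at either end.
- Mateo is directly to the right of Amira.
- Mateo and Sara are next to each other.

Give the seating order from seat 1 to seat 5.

Dana, Sven, Amira, Mateo, Sara

From clue 1: Sven is in {2,3,4}.
From clues 1–2: Amira is in {2,3,4}.
From clues 1–3: Mateo is in {3,4,5}.
From clues 1–4: Dana → seat 1, Sven → seat 2, Amira → seat 3, Mateo → seat 4, Sara → seat 5.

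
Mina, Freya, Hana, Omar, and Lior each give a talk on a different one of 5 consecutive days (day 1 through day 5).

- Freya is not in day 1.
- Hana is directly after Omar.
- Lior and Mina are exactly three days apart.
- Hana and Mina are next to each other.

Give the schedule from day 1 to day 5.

Lior, Omar, Hana, Mina, Freya

From clue 1: Freya is in {2,3,4,5}.
From clues 1–3: Omar → day 2, Hana → day 3, Freya → day 5.
From clues 1–4: Lior → day 1, Mina → day 4.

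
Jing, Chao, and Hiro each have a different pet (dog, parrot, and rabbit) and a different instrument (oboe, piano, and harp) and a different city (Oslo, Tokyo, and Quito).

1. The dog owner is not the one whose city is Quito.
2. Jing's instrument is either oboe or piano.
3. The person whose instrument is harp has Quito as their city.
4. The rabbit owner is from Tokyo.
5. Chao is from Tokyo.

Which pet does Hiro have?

With clues 1–5, dog and rabbit are impossible for Hiro's pet.
That leaves parrot.

parrot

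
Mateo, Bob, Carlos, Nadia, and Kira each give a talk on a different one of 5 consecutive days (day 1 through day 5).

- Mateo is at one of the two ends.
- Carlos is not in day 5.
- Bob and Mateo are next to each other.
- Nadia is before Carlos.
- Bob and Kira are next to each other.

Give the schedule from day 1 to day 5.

Nadia, Carlos, Kira, Bob, Mateo

From clue 1: Mateo is in {1,5}.
From clues 1–5: Nadia → day 1, Carlos → day 2, Kira → day 3, Bob → day 4, Mateo → day 5.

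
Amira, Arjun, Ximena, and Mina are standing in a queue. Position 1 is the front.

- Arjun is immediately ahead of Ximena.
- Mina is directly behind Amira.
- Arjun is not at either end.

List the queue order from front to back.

From clue 1: Arjun is in {1,2,3}.
From clues 1–2: Amira is in {1,3}.
From clues 1–3: Amira → position 1, Mina → position 2, Arjun → position 3, Ximena → position 4.

Amira, Mina, Arjun, Ximena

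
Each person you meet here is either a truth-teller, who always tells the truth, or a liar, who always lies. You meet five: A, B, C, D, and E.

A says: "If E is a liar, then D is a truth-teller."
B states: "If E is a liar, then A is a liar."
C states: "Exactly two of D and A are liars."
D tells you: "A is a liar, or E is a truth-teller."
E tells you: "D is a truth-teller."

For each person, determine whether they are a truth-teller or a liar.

A: truth-teller, B: truth-teller, C: liar, D: truth-teller, E: truth-teller

Consider A. Suppose A is a liar.
Then no assignment of the remaining roles makes every statement match its speaker's type — contradiction.
So A is a truth-teller.
With that fixed, C's statement is false, so C is a liar.
Consider B. Suppose B is a liar.
Then no assignment of the remaining roles makes every statement match its speaker's type — contradiction.
So B is a truth-teller.
Consider D. Suppose D is a liar.
Then no assignment of the remaining roles makes every statement match its speaker's type — contradiction.
So D is a truth-teller.
With that fixed, E's statement is true, so E is a truth-teller.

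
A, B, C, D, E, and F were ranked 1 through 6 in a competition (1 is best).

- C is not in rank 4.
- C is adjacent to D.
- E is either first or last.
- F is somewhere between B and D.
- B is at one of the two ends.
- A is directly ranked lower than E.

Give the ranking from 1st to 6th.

E, A, C, D, F, B

From clue 1: C is in {1,2,3,5,6}.
From clues 1–3: E is in {1,6}.
From clues 1–5: B is in {1,6}.
From clues 1–6: E → rank 1, A → rank 2, C → rank 3, D → rank 4, F → rank 5, B → rank 6.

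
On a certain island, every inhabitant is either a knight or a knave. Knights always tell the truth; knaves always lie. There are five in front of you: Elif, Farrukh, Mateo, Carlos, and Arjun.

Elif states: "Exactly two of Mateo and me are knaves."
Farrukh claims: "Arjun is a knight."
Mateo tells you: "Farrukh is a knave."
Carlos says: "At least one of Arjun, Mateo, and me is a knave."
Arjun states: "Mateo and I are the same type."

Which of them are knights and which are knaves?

Consider Elif. Suppose Elif is a knight.
Then Elif's own statement would have to be true, but it can't be — contradiction.
So Elif is a knave.
Consider Farrukh. Suppose Farrukh is a knight.
Then no assignment of the remaining roles makes every statement match its speaker's type — contradiction.
So Farrukh is a knave.
With that fixed, Mateo's statement is true, so Mateo is a knight.
Consider Carlos. Suppose Carlos is a knave.
Then Carlos's own statement would have to be false, but it can't be — contradiction.
So Carlos is a knight.
Consider Arjun. Suppose Arjun is a knight.
Then Farrukh's statement comes out true, contradicting Farrukh being a knave.
So Arjun is a knave.

Elif: knave, Farrukh: knave, Mateo: knight, Carlos: knight, Arjun: knave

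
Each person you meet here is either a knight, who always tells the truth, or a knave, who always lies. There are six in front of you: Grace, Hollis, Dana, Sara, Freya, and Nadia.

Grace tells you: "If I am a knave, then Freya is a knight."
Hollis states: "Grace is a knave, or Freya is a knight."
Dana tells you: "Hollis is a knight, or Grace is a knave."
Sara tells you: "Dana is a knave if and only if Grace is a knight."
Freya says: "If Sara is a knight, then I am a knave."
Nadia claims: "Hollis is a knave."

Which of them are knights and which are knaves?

Grace: knight, Hollis: knight, Dana: knight, Sara: knave, Freya: knight, Nadia: knave

Consider Grace. Suppose Grace is a knave.
Then no assignment of the remaining roles makes every statement match its speaker's type — contradiction.
So Grace is a knight.
Consider Hollis. Suppose Hollis is a knave.
Then no assignment of the remaining roles makes every statement match its speaker's type — contradiction.
So Hollis is a knight.
With that fixed, Dana's statement is true, so Dana is a knight.
With that fixed, Sara's statement is false, so Sara is a knave.
With that fixed, Freya's statement is true, so Freya is a knight.
With that fixed, Nadia's statement is false, so Nadia is a knave.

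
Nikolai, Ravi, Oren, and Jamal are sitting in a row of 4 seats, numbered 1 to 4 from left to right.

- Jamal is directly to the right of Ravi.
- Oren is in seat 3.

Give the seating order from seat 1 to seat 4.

Ravi, Jamal, Oren, Nikolai

From clue 1: Ravi is in {1,2,3}.
From clues 1–2: Ravi → seat 1, Jamal → seat 2, Oren → seat 3, Nikolai → seat 4.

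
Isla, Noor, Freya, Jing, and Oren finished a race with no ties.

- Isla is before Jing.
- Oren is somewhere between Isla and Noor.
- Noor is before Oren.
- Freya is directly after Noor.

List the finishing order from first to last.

Noor, Freya, Oren, Isla, Jing

From clue 1: Isla is in {1,2,3,4}.
From clues 1–2: Oren is in {2,3,4}.
From clues 1–3: Isla is in {3,4}.
From clues 1–4: Noor → place 1, Freya → place 2, Oren → place 3, Isla → place 4, Jing → place 5.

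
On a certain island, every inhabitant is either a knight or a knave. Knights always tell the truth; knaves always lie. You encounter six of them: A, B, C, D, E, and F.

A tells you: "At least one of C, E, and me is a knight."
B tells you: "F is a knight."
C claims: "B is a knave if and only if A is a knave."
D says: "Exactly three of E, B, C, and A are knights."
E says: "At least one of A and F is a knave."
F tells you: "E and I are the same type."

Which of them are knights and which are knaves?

Consider A. Suppose A is a knave.
Then no assignment of the remaining roles makes every statement match its speaker's type — contradiction.
So A is a knight.
Consider B. Suppose B is a knight.
Then no assignment of the remaining roles makes every statement match its speaker's type — contradiction.
So B is a knave.
With that fixed, C's statement is false, so C is a knave.
With that fixed, D's statement is false, so D is a knave.
Consider E. Suppose E is a knave.
Then whichever role F has, F's statement has the wrong truth value — contradiction.
So E is a knight.
Consider F. Suppose F is a knight.
Then B's statement comes out true, contradicting B being a knave.
So F is a knave.

A: knight, B: knave, C: knave, D: knave, E: knight, F: knave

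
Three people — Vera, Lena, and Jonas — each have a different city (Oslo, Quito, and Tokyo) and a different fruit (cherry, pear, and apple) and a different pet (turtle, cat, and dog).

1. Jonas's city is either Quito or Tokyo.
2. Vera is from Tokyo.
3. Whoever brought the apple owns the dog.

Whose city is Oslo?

Lena

Clue 1 rules out Jonas for the one with city Oslo.
With clues 1–2, Vera is impossible for the one with city Oslo.
That leaves Lena.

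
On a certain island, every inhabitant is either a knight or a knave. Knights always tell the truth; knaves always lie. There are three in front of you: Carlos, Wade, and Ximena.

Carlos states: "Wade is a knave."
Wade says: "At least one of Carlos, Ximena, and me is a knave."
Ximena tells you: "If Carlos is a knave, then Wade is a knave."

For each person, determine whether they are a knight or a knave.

Carlos: knave, Wade: knight, Ximena: knave

Consider Carlos. Suppose Carlos is a knight.
Then no assignment of the remaining roles makes every statement match its speaker's type — contradiction.
So Carlos is a knave.
With that fixed, Wade's statement is true, so Wade is a knight.
With that fixed, Ximena's statement is false, so Ximena is a knave.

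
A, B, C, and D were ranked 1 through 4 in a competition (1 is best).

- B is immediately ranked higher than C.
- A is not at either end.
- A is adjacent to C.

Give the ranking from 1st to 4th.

From clue 1: B is in {1,2,3}.
From clues 1–2: A is in {2,3}.
From clues 1–3: B → rank 1, C → rank 2, A → rank 3, D → rank 4.

B, C, A, D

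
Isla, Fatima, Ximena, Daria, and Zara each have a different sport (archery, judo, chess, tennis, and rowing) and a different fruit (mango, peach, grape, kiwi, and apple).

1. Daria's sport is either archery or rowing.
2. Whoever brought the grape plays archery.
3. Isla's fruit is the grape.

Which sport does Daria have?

Clue 1 rules out chess, judo, and tennis for Daria's sport.
With clues 1–3, archery is impossible for Daria's sport.
That leaves rowing.

rowing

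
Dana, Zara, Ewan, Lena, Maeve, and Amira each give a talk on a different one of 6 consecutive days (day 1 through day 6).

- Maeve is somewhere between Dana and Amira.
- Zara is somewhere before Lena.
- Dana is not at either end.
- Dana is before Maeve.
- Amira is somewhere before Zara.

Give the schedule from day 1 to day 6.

Ewan, Dana, Maeve, Amira, Zara, Lena

From clue 1: Maeve is in {2,3,4,5}.
From clues 1–3: Dana is in {2,3,4,5}.
From clues 1–4: Dana is in {2,3,4}.
From clues 1–5: Ewan → day 1, Dana → day 2, Maeve → day 3, Amira → day 4, Zara → day 5, Lena → day 6.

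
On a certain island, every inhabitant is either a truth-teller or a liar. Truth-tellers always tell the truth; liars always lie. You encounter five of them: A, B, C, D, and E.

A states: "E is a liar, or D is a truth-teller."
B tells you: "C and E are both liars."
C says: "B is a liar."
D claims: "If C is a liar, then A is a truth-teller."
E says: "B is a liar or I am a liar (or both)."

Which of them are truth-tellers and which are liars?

A: truth-teller, B: liar, C: truth-teller, D: truth-teller, E: truth-teller

Consider A. Suppose A is a liar.
Then no assignment of the remaining roles makes every statement match its speaker's type — contradiction.
So A is a truth-teller.
With that fixed, D's statement is true, so D is a truth-teller.
Consider B. Suppose B is a truth-teller.
Then whichever role E has, E's statement has the wrong truth value — contradiction.
So B is a liar.
With that fixed, C's statement is true, so C is a truth-teller.
With that fixed, E's statement is true, so E is a truth-teller.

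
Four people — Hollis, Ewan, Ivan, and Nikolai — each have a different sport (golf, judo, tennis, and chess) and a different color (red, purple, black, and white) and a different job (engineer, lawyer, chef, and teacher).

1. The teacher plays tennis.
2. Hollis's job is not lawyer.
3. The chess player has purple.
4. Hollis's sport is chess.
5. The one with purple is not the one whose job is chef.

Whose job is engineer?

With clues 1–5, Ewan, Ivan, and Nikolai are impossible for the one with job engineer.
That leaves Hollis.

Hollis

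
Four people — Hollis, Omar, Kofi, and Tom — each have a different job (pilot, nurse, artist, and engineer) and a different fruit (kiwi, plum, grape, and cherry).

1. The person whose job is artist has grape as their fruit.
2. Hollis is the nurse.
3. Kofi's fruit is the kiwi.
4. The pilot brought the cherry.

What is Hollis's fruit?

With clues 1–2, grape is impossible for Hollis's fruit.
With clues 1–3, kiwi is impossible for Hollis's fruit.
With clues 1–4, cherry is impossible for Hollis's fruit.
That leaves plum.

plum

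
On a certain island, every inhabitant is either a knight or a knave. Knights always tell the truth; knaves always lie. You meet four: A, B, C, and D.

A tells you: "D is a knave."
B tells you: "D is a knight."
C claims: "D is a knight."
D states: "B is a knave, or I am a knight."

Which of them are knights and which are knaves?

A: knave, B: knight, C: knight, D: knight

Consider A. Suppose A is a knight.
Then no assignment of the remaining roles makes every statement match its speaker's type — contradiction.
So A is a knave.
Consider B. Suppose B is a knave.
Then no assignment of the remaining roles makes every statement match its speaker's type — contradiction.
So B is a knight.
Consider C. Suppose C is a knave.
Then no assignment of the remaining roles makes every statement match its speaker's type — contradiction.
So C is a knight.
Consider D. Suppose D is a knave.
Then A's statement comes out true, contradicting A being a knave.
So D is a knight.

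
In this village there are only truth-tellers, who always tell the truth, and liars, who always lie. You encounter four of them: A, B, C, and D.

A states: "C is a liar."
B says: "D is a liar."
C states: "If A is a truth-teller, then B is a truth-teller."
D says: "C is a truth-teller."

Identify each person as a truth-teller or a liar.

Consider A. Suppose A is a truth-teller.
Then no assignment of the remaining roles makes every statement match its speaker's type — contradiction.
So A is a liar.
With that fixed, C's statement is true, so C is a truth-teller.
With that fixed, D's statement is true, so D is a truth-teller.
With that fixed, B's statement is false, so B is a liar.

A: liar, B: liar, C: truth-teller, D: truth-teller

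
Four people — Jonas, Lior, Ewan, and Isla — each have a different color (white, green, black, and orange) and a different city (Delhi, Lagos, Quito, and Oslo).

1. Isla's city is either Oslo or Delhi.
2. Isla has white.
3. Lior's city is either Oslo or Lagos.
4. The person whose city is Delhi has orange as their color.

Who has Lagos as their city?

Lior

Clue 1 rules out Isla for the one with city Lagos.
With clues 1–4, Ewan and Jonas are impossible for the one with city Lagos.
That leaves Lior.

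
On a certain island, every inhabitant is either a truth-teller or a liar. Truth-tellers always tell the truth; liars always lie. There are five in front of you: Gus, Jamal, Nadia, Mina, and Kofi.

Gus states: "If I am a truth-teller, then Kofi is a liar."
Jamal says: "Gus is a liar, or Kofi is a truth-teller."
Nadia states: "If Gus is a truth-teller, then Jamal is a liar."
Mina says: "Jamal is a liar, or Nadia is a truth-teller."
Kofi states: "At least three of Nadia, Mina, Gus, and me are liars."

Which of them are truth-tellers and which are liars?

Consider Gus. Suppose Gus is a liar.
Then Gus's own statement would have to be false, but it can't be — contradiction.
So Gus is a truth-teller.
Consider Jamal. Suppose Jamal is a truth-teller.
Then no assignment of the remaining roles makes every statement match its speaker's type — contradiction.
So Jamal is a liar.
With that fixed, Nadia's statement is true, so Nadia is a truth-teller.
With that fixed, Mina's statement is true, so Mina is a truth-teller.
With that fixed, Kofi's statement is false, so Kofi is a liar.

Gus: truth-teller, Jamal: liar, Nadia: truth-teller, Mina: truth-teller, Kofi: liar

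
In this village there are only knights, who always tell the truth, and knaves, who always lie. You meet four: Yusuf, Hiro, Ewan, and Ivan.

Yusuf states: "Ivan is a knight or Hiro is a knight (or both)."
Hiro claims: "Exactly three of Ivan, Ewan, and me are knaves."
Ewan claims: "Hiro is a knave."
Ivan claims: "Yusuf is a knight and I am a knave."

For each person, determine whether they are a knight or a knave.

Yusuf: knave, Hiro: knave, Ewan: knight, Ivan: knave

Consider Yusuf. Suppose Yusuf is a knight.
Then whichever role Ivan has, Ivan's statement has the wrong truth value — contradiction.
So Yusuf is a knave.
With that fixed, Ivan's statement is false, so Ivan is a knave.
Consider Hiro. Suppose Hiro is a knight.
Then Yusuf's statement comes out true, contradicting Yusuf being a knave.
So Hiro is a knave.
With that fixed, Ewan's statement is true, so Ewan is a knight.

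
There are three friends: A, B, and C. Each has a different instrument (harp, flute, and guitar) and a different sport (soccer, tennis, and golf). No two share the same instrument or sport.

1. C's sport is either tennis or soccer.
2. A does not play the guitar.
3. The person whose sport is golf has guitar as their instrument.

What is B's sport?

With clues 1–3, soccer and tennis are impossible for B's sport.
That leaves golf.

golf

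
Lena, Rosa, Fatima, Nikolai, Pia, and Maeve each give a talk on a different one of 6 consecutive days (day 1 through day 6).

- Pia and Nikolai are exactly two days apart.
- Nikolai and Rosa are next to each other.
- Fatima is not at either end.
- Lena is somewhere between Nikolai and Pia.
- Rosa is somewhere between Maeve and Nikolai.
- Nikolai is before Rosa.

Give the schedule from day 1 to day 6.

Pia, Lena, Nikolai, Rosa, Fatima, Maeve

From clues 1–3: Fatima is in {2,3,4,5}.
From clues 1–4: Fatima is in {2,5}.
From clues 1–5: Lena is in {2,5}.
From clues 1–6: Pia → day 1, Lena → day 2, Nikolai → day 3, Rosa → day 4, Fatima → day 5, Maeve → day 6.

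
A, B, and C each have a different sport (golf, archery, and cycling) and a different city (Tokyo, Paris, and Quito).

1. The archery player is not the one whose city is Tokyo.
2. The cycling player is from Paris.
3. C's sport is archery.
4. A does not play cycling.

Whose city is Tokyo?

A

With clues 1–3, C is impossible for the one with city Tokyo.
With clues 1–4, B is impossible for the one with city Tokyo.
That leaves A.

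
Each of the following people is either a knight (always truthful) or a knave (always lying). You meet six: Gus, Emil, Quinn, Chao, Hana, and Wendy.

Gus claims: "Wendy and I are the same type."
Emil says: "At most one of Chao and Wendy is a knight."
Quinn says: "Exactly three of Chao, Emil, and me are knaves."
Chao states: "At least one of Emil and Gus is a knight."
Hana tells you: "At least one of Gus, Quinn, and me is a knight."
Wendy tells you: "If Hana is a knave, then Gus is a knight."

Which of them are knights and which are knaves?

Consider Gus. Suppose Gus is a knave.
Then no assignment of the remaining roles makes every statement match its speaker's type — contradiction.
So Gus is a knight.
With that fixed, Chao's statement is true, so Chao is a knight.
With that fixed, Hana's statement is true, so Hana is a knight.
With that fixed, Wendy's statement is true, so Wendy is a knight.
With that fixed, Emil's statement is false, so Emil is a knave.
With that fixed, Quinn's statement is false, so Quinn is a knave.

Gus: knight, Emil: knave, Quinn: knave, Chao: knight, Hana: knight, Wendy: knight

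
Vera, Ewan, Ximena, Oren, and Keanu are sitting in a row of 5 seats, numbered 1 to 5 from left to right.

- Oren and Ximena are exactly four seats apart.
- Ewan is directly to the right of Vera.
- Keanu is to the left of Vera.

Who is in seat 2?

With clue 1, Oren and Ximena are ruled out for seat 2.
With clues 1–2, Ewan is ruled out for seat 2.
With clues 1–3, Vera is ruled out for seat 2.
So seat 2 is Keanu.

Keanu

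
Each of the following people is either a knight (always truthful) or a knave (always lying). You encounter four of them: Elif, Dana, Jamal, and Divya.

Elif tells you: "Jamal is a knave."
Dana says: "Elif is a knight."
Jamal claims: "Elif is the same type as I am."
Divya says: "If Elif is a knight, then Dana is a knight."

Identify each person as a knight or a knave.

Elif: knight, Dana: knight, Jamal: knave, Divya: knight

Consider Elif. Suppose Elif is a knave.
Then whichever role Jamal has, Jamal's statement has the wrong truth value — contradiction.
So Elif is a knight.
With that fixed, Dana's statement is true, so Dana is a knight.
With that fixed, Divya's statement is true, so Divya is a knight.
Consider Jamal. Suppose Jamal is a knight.
Then Elif's statement comes out false, contradicting Elif being a knight.
So Jamal is a knave.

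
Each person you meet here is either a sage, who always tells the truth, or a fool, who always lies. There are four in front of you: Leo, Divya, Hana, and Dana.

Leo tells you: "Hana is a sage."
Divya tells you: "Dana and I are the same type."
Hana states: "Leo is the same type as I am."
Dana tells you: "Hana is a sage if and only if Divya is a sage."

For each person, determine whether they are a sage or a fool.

Leo: sage, Divya: sage, Hana: sage, Dana: sage

Consider Leo. Suppose Leo is a fool.
Then whichever role Hana has, Hana's statement has the wrong truth value — contradiction.
So Leo is a sage.
Consider Divya. Suppose Divya is a fool.
Then no assignment of the remaining roles makes every statement match its speaker's type — contradiction.
So Divya is a sage.
Consider Hana. Suppose Hana is a fool.
Then Leo's statement comes out false, contradicting Leo being a sage.
So Hana is a sage.
With that fixed, Dana's statement is true, so Dana is a sage.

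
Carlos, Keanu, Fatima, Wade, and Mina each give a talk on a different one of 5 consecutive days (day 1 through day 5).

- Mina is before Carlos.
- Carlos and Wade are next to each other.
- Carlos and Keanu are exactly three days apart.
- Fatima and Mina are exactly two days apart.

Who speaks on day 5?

Carlos

With clue 1, Mina is ruled out for day 5.
With clues 1–4, Fatima, Keanu, and Wade are ruled out for day 5.
So day 5 is Carlos.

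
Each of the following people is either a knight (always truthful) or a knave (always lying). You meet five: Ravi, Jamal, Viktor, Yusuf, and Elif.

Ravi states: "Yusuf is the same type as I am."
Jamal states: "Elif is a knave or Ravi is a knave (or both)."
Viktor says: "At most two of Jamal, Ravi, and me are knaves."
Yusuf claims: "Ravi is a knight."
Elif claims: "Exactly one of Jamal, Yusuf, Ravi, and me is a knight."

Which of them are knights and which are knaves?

Ravi: knight, Jamal: knight, Viktor: knight, Yusuf: knight, Elif: knave

Consider Ravi. Suppose Ravi is a knave.
Then no assignment of the remaining roles makes every statement match its speaker's type — contradiction.
So Ravi is a knight.
With that fixed, Viktor's statement is true, so Viktor is a knight.
With that fixed, Yusuf's statement is true, so Yusuf is a knight.
With that fixed, Elif's statement is false, so Elif is a knave.
With that fixed, Jamal's statement is true, so Jamal is a knight.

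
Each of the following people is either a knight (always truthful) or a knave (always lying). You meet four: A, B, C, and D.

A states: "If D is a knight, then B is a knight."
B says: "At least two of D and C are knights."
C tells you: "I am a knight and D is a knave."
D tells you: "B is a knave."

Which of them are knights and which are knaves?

A: knave, B: knave, C: knave, D: knight

Consider A. Suppose A is a knight.
Then no assignment of the remaining roles makes every statement match its speaker's type — contradiction.
So A is a knave.
Consider B. Suppose B is a knight.
Then A's statement comes out true, contradicting A being a knave.
So B is a knave.
With that fixed, D's statement is true, so D is a knight.
With that fixed, C's statement is false, so C is a knave.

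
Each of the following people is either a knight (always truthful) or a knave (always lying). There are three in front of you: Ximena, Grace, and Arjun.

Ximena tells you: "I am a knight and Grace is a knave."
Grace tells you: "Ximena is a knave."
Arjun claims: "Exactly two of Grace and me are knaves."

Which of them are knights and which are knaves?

Ximena: knave, Grace: knight, Arjun: knave

Consider Ximena. Suppose Ximena is a knight.
Then no assignment of the remaining roles makes every statement match its speaker's type — contradiction.
So Ximena is a knave.
With that fixed, Grace's statement is true, so Grace is a knight.
With that fixed, Arjun's statement is false, so Arjun is a knave.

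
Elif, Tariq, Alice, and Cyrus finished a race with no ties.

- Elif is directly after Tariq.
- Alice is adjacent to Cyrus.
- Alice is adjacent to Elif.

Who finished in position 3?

With clues 1–2, Elif is ruled out for place 3.
With clues 1–3, Cyrus and Tariq are ruled out for place 3.
So place 3 is Alice.

Alice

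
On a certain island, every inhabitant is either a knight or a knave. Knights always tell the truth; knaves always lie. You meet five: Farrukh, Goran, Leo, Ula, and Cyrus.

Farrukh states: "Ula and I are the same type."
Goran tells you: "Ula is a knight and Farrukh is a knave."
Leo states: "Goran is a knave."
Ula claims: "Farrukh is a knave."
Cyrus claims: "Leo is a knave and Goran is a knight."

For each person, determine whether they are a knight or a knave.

Consider Farrukh. Suppose Farrukh is a knight.
Then no assignment of the remaining roles makes every statement match its speaker's type — contradiction.
So Farrukh is a knave.
With that fixed, Ula's statement is true, so Ula is a knight.
With that fixed, Goran's statement is true, so Goran is a knight.
With that fixed, Leo's statement is false, so Leo is a knave.
With that fixed, Cyrus's statement is true, so Cyrus is a knight.

Farrukh: knave, Goran: knight, Leo: knave, Ula: knight, Cyrus: knight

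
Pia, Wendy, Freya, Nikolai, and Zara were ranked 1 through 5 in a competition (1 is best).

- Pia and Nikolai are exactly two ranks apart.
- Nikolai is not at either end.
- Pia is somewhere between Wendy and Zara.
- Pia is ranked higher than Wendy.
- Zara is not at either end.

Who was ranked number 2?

Nikolai

With clues 1–3, Freya, Wendy, and Zara are ruled out for rank 2.
With clues 1–5, Pia is ruled out for rank 2.
So rank 2 is Nikolai.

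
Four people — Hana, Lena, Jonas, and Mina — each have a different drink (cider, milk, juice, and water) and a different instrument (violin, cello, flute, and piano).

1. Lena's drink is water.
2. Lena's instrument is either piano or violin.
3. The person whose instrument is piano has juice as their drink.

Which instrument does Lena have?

violin

With clues 1–2, cello and flute are impossible for Lena's instrument.
With clues 1–3, piano is impossible for Lena's instrument.
That leaves violin.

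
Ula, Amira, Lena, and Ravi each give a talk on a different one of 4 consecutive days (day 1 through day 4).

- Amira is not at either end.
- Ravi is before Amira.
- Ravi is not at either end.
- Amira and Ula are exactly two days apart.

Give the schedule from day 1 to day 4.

From clue 1: Amira is in {2,3}.
From clues 1–3: Ravi → day 2, Amira → day 3.
From clues 1–4: Ula → day 1, Lena → day 4.

Ula, Ravi, Amira, Lena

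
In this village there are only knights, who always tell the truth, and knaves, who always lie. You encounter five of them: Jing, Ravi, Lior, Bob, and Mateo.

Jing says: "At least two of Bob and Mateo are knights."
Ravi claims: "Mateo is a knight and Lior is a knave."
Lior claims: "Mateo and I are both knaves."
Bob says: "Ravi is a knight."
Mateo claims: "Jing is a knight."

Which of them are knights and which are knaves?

Consider Jing. Suppose Jing is a knave.
Then no assignment of the remaining roles makes every statement match its speaker's type — contradiction.
So Jing is a knight.
With that fixed, Mateo's statement is true, so Mateo is a knight.
With that fixed, Lior's statement is false, so Lior is a knave.
With that fixed, Ravi's statement is true, so Ravi is a knight.
With that fixed, Bob's statement is true, so Bob is a knight.

Jing: knight, Ravi: knight, Lior: knave, Bob: knight, Mateo: knight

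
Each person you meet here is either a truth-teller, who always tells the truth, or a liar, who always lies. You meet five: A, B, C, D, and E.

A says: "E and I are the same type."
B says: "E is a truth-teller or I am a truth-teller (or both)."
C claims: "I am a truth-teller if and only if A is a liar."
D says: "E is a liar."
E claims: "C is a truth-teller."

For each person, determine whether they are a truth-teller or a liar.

A: liar, B: truth-teller, C: truth-teller, D: liar, E: truth-teller

Consider A. Suppose A is a truth-teller.
Then whichever role C has, C's statement has the wrong truth value — contradiction.
So A is a liar.
Consider B. Suppose B is a liar.
Then no assignment of the remaining roles makes every statement match its speaker's type — contradiction.
So B is a truth-teller.
Consider C. Suppose C is a liar.
Then no assignment of the remaining roles makes every statement match its speaker's type — contradiction.
So C is a truth-teller.
With that fixed, E's statement is true, so E is a truth-teller.
With that fixed, D's statement is false, so D is a liar.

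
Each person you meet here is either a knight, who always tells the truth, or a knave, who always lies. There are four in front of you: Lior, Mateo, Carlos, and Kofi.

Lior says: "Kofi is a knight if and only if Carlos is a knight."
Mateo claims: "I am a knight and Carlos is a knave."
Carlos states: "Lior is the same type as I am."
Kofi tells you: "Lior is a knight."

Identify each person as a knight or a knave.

Consider Lior. Suppose Lior is a knave.
Then whichever role Carlos has, Carlos's statement has the wrong truth value — contradiction.
So Lior is a knight.
With that fixed, Kofi's statement is true, so Kofi is a knight.
Consider Mateo. Suppose Mateo is a knight.
Then no assignment of the remaining roles makes every statement match its speaker's type — contradiction.
So Mateo is a knave.
Consider Carlos. Suppose Carlos is a knave.
Then Lior's statement comes out false, contradicting Lior being a knight.
So Carlos is a knight.

Lior: knight, Mateo: knave, Carlos: knight, Kofi: knight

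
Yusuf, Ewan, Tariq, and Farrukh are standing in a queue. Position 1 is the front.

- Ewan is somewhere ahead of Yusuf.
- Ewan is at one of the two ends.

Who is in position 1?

With clue 1, Yusuf is ruled out for position 1.
With clues 1–2, Farrukh and Tariq are ruled out for position 1.
So position 1 is Ewan.

Ewan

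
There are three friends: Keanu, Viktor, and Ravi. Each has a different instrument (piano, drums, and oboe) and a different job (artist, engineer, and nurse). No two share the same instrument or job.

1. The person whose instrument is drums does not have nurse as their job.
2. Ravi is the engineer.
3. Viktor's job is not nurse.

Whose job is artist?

Viktor

With clues 1–2, Ravi is impossible for the one with job artist.
With clues 1–3, Keanu is impossible for the one with job artist.
That leaves Viktor.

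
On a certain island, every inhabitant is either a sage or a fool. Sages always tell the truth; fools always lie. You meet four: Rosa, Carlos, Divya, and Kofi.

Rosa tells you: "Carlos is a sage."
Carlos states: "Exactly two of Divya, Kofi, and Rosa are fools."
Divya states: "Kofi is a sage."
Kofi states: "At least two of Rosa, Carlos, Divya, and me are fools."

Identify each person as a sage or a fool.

Rosa: fool, Carlos: fool, Divya: sage, Kofi: sage

Consider Rosa. Suppose Rosa is a sage.
Then no assignment of the remaining roles makes every statement match its speaker's type — contradiction.
So Rosa is a fool.
Consider Carlos. Suppose Carlos is a sage.
Then Rosa's statement comes out true, contradicting Rosa being a fool.
So Carlos is a fool.
With that fixed, Kofi's statement is true, so Kofi is a sage.
With that fixed, Divya's statement is true, so Divya is a sage.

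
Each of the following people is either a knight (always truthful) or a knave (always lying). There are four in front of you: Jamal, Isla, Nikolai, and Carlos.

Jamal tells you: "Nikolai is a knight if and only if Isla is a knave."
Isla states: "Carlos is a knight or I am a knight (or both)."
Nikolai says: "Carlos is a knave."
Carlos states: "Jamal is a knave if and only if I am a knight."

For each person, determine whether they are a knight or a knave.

Consider Jamal. Suppose Jamal is a knight.
Then whichever role Carlos has, Carlos's statement has the wrong truth value — contradiction.
So Jamal is a knave.
Consider Isla. Suppose Isla is a knave.
Then no assignment of the remaining roles makes every statement match its speaker's type — contradiction.
So Isla is a knight.
Consider Nikolai. Suppose Nikolai is a knave.
Then Jamal's statement comes out true, contradicting Jamal being a knave.
So Nikolai is a knight.
Consider Carlos. Suppose Carlos is a knight.
Then Nikolai's statement comes out false, contradicting Nikolai being a knight.
So Carlos is a knave.

Jamal: knave, Isla: knight, Nikolai: knight, Carlos: knave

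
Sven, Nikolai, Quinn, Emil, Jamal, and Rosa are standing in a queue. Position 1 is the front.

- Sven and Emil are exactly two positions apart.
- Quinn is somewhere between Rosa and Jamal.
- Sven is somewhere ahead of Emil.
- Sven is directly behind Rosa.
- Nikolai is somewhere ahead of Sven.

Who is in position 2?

With clues 1–3, Emil is ruled out for position 2.
With clues 1–4, Jamal and Nikolai are ruled out for position 2.
With clues 1–5, Quinn and Sven are ruled out for position 2.
So position 2 is Rosa.

Rosa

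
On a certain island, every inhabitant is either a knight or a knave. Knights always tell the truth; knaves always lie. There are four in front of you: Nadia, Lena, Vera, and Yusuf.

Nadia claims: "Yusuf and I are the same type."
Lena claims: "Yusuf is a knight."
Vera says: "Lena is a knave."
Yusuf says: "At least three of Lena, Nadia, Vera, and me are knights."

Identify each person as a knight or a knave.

Consider Nadia. Suppose Nadia is a knave.
Then no assignment of the remaining roles makes every statement match its speaker's type — contradiction.
So Nadia is a knight.
Consider Lena. Suppose Lena is a knave.
Then no assignment of the remaining roles makes every statement match its speaker's type — contradiction.
So Lena is a knight.
With that fixed, Vera's statement is false, so Vera is a knave.
Consider Yusuf. Suppose Yusuf is a knave.
Then Nadia's statement comes out false, contradicting Nadia being a knight.
So Yusuf is a knight.

Nadia: knight, Lena: knight, Vera: knave, Yusuf: knight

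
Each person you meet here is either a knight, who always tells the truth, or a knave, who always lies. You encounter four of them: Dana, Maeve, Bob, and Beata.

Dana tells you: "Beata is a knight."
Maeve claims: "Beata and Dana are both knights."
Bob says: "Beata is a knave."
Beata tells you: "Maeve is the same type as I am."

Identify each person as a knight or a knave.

Dana: knight, Maeve: knight, Bob: knave, Beata: knight

Consider Dana. Suppose Dana is a knave.
Then no assignment of the remaining roles makes every statement match its speaker's type — contradiction.
So Dana is a knight.
Consider Maeve. Suppose Maeve is a knave.
Then whichever role Beata has, Beata's statement has the wrong truth value — contradiction.
So Maeve is a knight.
Consider Bob. Suppose Bob is a knight.
Then no assignment of the remaining roles makes every statement match its speaker's type — contradiction.
So Bob is a knave.
Consider Beata. Suppose Beata is a knave.
Then Dana's statement comes out false, contradicting Dana being a knight.
So Beata is a knight.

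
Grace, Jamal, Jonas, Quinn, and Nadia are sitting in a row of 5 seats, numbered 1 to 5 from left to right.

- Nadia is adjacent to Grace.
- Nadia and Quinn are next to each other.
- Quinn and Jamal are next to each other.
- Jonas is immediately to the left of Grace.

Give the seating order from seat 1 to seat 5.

Jonas, Grace, Nadia, Quinn, Jamal

From clues 1–2: Nadia is in {2,3,4}.
From clues 1–3: Jonas is in {1,5}.
From clues 1–4: Jonas → seat 1, Grace → seat 2, Nadia → seat 3, Quinn → seat 4, Jamal → seat 5.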